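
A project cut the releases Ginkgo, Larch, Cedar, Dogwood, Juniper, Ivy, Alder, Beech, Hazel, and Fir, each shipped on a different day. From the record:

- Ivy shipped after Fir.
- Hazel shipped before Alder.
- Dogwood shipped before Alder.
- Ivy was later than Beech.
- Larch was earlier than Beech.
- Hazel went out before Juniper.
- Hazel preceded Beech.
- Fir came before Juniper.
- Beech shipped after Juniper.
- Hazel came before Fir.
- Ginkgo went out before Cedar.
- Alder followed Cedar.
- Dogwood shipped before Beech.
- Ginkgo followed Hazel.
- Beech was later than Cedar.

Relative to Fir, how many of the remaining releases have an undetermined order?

5

Forced before Fir: Hazel; forced after Fir: Beech, Ivy, and Juniper.
That leaves Alder, Cedar, Dogwood, Ginkgo, and Larch with no forced order relative to Fir — 5.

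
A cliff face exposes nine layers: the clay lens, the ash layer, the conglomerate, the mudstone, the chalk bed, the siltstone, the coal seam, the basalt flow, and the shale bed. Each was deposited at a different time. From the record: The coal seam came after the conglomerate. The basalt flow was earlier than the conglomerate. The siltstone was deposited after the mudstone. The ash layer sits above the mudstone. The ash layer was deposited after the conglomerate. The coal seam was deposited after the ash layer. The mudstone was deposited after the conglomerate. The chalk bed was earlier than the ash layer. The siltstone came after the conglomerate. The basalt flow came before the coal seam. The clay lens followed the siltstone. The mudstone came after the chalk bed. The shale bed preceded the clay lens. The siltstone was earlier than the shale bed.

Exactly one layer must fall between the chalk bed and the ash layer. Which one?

Tracing the constraints gives the chalk bed → the mudstone → the ash layer, so the mudstone sits after the chalk bed and before the ash layer.
No other layer is forced both after the chalk bed and before the ash layer.

the mudstone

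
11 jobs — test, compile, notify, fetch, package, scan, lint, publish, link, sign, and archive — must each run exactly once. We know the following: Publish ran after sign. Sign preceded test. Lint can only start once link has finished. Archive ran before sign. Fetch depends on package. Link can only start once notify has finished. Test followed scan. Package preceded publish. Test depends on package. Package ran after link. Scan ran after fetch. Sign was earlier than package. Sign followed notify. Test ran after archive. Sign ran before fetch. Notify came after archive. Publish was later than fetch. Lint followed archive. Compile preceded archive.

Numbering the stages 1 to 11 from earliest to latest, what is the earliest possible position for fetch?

Archive, compile, link, notify, package, and sign must all come before fetch — 6 forced predecessors.
Nothing else is forced ahead of fetch, so its earliest slot is position 6 + 1 = 7.

7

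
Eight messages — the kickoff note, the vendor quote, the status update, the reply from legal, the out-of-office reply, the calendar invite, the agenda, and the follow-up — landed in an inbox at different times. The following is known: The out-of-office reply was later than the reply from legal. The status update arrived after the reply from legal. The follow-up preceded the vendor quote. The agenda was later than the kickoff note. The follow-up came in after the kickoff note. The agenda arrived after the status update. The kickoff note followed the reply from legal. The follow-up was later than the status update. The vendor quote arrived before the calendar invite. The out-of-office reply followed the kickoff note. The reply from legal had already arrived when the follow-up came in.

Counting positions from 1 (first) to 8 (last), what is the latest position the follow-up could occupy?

The follow-up must come before the calendar invite and the vendor quote — 2 messages forced after it.
Everything else can be placed before the follow-up in some valid order, so the follow-up can sit as late as position 8 − 2 = 6.

6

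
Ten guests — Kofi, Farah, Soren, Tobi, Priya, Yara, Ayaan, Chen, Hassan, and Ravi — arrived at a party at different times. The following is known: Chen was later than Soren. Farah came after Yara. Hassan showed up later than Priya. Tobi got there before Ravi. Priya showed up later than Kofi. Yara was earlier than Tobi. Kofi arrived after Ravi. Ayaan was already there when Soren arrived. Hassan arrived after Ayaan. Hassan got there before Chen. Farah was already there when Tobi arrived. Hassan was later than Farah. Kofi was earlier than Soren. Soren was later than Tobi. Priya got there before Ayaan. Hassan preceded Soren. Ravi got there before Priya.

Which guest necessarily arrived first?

Yara

Yara has a chain of constraints placing them before every other guest, so Yara must be first.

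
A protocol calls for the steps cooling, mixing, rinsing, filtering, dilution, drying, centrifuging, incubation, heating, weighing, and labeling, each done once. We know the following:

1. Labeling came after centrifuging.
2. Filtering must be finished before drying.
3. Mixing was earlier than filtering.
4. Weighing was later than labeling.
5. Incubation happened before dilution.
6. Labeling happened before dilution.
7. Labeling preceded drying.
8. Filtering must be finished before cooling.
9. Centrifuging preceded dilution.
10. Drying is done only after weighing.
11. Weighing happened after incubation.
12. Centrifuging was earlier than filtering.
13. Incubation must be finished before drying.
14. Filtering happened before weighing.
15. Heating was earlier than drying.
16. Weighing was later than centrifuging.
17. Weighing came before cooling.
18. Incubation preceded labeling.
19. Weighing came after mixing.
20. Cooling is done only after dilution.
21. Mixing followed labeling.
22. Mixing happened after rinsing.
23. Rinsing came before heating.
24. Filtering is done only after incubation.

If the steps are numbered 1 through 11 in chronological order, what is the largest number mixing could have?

7

Mixing must come before cooling, drying, filtering, and weighing — 4 steps forced after it.
Everything else can be placed before mixing in some valid order, so mixing can sit as late as position 11 − 4 = 7.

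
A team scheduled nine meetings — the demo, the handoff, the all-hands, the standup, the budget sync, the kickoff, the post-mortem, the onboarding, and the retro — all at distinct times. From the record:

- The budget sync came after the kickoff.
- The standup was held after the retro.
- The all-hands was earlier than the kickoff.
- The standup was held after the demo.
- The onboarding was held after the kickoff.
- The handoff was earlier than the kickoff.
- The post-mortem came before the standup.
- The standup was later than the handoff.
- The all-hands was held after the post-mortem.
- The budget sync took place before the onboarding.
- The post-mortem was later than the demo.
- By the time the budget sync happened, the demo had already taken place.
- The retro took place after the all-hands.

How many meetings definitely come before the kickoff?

4

Directly stated before the kickoff: the all-hands and the handoff.
The demo reaches the kickoff via the demo → the post-mortem → the all-hands → the kickoff.
The post-mortem reaches the kickoff via the post-mortem → the all-hands → the kickoff.
That's the all-hands, the demo, the handoff, and the post-mortem — 4 in all.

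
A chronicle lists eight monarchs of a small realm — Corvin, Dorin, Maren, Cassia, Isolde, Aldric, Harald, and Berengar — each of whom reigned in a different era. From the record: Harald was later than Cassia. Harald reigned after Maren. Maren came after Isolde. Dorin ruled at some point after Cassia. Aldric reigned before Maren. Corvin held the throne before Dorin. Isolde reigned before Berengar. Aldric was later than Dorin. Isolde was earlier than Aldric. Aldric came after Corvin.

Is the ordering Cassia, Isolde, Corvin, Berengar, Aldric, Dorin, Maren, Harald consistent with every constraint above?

no

The constraints require Dorin before Aldric, but in the proposed sequence Aldric appears ahead of Dorin. That one violation is enough.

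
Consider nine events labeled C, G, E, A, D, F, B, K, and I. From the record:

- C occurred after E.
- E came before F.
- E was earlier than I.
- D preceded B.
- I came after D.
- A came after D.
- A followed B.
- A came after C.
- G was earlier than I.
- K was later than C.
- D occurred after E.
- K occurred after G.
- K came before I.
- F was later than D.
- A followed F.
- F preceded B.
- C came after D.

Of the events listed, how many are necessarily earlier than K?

Directly stated before K: C and G.
D reaches K via D → C → K.
E reaches K via E → C → K.
No chain forces I (or any of the others) ahead of K.
That's C, D, E, and G — 4 in all.

4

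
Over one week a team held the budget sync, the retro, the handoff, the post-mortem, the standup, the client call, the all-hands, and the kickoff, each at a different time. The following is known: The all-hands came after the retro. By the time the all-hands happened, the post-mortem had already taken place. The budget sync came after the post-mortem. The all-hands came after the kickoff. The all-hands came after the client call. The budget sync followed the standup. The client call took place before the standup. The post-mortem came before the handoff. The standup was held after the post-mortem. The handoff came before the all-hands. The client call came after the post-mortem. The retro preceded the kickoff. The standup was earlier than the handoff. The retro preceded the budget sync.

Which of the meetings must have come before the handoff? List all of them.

the client call, the post-mortem, the standup

Directly stated before the handoff: the post-mortem and the standup.
The client call reaches the handoff via the client call → the standup → the handoff.
No chain forces the retro (or any of the others) ahead of the handoff.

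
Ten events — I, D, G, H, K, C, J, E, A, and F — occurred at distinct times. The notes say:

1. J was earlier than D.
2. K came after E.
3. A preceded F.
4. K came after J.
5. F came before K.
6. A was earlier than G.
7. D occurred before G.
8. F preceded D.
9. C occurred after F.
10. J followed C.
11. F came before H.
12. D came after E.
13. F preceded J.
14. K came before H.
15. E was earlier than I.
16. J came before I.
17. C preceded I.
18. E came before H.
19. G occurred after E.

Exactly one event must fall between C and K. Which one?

J

Tracing the constraints gives C → J → K, so J sits after C and before K.
No other event is forced both after C and before K.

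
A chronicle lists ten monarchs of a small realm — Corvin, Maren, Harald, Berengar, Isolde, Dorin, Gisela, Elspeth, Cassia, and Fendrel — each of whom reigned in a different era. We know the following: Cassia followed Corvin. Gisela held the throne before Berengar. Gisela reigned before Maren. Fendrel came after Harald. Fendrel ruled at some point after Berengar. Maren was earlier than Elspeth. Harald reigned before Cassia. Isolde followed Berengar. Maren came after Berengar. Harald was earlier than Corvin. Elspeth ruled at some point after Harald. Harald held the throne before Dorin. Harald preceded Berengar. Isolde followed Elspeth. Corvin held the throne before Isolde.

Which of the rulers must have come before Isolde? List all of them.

Directly stated before Isolde: Berengar, Corvin, and Elspeth.
Gisela reaches Isolde via Gisela → Berengar → Isolde.
Harald reaches Isolde via Harald → Berengar → Isolde.
Maren reaches Isolde via Maren → Elspeth → Isolde.
No chain forces Cassia (or any of the others) ahead of Isolde.

Berengar, Corvin, Elspeth, Gisela, Harald, Maren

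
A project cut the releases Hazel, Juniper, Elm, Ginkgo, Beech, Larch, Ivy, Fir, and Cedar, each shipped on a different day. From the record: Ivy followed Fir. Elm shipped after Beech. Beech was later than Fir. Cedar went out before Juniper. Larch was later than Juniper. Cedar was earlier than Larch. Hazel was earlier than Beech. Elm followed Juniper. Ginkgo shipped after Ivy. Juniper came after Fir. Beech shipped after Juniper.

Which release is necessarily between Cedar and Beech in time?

Juniper

Tracing the constraints gives Cedar → Juniper → Beech, so Juniper sits after Cedar and before Beech.
No other release is forced both after Cedar and before Beech.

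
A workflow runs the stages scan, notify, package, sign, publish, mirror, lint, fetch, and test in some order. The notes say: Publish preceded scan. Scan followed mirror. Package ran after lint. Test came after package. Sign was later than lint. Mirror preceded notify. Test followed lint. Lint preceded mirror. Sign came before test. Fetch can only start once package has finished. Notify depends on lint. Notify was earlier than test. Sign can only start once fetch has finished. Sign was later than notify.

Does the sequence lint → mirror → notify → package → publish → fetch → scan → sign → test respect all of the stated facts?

Check each stated constraint against the proposed order — e.g. lint is ahead of sign; lint is ahead of test. Every pair is in the required order; nothing is violated.

yes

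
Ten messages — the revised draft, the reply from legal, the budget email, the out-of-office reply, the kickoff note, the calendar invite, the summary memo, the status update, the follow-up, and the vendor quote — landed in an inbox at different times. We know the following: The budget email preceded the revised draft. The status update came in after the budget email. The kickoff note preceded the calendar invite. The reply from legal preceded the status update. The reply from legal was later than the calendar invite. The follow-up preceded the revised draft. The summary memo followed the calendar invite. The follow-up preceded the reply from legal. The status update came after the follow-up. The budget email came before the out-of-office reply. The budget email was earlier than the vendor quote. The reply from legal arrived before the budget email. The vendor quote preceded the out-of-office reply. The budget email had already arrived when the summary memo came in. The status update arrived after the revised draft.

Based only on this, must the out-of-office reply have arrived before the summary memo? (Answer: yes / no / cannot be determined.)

No chain of stated constraints runs from the out-of-office reply to the summary memo, and none runs from the summary memo to the out-of-office reply either.
So the relative order of the out-of-office reply and the summary memo is not fixed by the given facts.

cannot be determined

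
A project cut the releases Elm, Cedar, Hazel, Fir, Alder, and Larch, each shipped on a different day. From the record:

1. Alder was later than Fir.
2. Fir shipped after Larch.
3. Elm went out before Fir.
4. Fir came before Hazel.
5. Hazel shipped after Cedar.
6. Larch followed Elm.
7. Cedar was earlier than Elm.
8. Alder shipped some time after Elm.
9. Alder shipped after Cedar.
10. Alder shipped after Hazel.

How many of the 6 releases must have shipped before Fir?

Directly stated before Fir: Elm and Larch.
Cedar reaches Fir via Cedar → Elm → Fir.
No chain forces Alder (or any of the others) ahead of Fir.
That's Cedar, Elm, and Larch — 3 in all.

3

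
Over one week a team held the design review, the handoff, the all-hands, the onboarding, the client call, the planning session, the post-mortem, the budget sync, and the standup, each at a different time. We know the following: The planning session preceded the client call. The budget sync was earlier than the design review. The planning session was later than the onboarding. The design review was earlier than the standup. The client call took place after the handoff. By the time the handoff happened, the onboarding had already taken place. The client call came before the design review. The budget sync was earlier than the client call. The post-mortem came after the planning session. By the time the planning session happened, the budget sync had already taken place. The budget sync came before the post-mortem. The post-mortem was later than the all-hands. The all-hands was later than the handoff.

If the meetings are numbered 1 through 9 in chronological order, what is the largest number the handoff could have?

4

The handoff must come before the all-hands, the client call, the design review, the post-mortem, and the standup — 5 meetings forced after it.
Everything else can be placed before the handoff in some valid order, so the handoff can sit as late as position 9 − 5 = 4.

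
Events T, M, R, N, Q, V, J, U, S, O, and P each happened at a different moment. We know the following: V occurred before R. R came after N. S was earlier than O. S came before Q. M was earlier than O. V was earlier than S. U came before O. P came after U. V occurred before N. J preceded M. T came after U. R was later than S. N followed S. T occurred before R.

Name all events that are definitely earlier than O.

Directly stated before O: M, S, and U.
J reaches O via J → M → O.
V reaches O via V → S → O.
No chain forces N (or any of the others) ahead of O.

J, M, S, U, V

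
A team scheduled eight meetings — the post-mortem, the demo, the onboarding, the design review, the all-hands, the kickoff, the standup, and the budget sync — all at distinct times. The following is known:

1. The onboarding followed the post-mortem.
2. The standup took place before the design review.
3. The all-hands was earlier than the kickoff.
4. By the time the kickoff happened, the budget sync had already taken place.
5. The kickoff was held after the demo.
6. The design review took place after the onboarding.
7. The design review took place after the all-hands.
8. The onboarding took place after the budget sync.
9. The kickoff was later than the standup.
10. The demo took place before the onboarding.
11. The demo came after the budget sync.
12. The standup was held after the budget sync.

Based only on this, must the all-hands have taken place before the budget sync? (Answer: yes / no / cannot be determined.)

No chain of stated constraints runs from the all-hands to the budget sync, and none runs from the budget sync to the all-hands either.
So the relative order of the all-hands and the budget sync is not fixed by the given facts.

cannot be determined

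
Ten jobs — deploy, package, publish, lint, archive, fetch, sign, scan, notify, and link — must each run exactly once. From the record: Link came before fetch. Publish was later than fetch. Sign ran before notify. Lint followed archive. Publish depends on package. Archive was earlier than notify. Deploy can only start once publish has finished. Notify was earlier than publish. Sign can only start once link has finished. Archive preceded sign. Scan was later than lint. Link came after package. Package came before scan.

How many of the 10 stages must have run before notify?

4

Directly stated before notify: archive and sign.
Link reaches notify via link → sign → notify.
Package reaches notify via package → link → sign → notify.
That's archive, link, package, and sign — 4 in all.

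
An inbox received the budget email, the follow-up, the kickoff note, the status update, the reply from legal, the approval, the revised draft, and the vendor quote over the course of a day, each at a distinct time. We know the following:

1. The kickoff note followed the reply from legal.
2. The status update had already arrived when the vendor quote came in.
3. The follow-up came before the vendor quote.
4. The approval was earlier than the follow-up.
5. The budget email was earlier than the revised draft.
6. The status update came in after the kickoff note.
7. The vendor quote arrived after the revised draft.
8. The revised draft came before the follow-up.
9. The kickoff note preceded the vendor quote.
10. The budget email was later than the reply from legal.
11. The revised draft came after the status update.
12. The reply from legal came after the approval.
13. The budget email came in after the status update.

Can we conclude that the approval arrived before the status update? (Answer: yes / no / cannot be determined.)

yes

Chain the constraints: the approval → the reply from legal → the kickoff note → the status update. Each link is directly stated, so the approval comes before the status update.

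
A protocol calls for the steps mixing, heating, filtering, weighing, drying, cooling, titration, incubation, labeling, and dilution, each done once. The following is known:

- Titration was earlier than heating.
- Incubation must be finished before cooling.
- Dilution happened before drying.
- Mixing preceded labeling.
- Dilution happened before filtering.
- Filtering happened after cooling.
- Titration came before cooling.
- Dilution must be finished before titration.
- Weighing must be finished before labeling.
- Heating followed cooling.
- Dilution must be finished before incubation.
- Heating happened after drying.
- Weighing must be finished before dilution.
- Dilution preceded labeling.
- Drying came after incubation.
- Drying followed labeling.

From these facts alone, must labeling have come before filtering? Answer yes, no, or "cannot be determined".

cannot be determined

No chain of stated constraints runs from labeling to filtering, and none runs from filtering to labeling either.
So the relative order of labeling and filtering is not fixed by the given facts.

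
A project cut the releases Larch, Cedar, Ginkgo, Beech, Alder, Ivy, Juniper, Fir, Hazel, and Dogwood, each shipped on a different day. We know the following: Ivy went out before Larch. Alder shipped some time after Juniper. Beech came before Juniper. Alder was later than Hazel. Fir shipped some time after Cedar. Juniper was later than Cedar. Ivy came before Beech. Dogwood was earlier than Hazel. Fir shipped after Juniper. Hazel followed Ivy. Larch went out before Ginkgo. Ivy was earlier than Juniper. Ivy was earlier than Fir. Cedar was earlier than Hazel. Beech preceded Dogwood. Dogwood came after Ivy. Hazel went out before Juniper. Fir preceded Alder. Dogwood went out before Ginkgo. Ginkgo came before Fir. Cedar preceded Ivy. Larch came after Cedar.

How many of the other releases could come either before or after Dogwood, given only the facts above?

1

Forced before Dogwood: Beech, Cedar, and Ivy; forced after Dogwood: Alder, Fir, Ginkgo, Hazel, and Juniper.
That leaves Larch with no forced order relative to Dogwood — 1.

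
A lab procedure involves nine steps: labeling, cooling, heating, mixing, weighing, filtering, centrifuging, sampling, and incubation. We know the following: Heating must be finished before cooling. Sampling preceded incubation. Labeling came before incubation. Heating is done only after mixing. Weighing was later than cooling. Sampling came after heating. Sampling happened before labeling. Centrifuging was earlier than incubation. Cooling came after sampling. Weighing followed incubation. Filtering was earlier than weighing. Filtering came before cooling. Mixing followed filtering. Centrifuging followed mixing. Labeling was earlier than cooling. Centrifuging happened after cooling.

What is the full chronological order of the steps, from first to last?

The constraints fix every adjacent pair, so only one ordering works:
filtering → mixing → heating → sampling → labeling → cooling → centrifuging → incubation → weighing.

filtering, mixing, heating, sampling, labeling, cooling, centrifuging, incubation, weighing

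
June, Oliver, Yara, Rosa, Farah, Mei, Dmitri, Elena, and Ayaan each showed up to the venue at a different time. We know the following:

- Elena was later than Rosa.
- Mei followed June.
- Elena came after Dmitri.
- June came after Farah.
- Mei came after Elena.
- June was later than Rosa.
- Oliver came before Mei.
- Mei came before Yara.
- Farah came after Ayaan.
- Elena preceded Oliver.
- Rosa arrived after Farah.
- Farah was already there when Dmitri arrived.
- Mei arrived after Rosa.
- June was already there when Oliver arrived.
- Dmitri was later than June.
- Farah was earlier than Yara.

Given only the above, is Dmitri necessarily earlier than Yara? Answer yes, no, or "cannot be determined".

yes

Chain the constraints: Dmitri → Elena → Mei → Yara. Each link is directly stated, so Dmitri comes before Yara.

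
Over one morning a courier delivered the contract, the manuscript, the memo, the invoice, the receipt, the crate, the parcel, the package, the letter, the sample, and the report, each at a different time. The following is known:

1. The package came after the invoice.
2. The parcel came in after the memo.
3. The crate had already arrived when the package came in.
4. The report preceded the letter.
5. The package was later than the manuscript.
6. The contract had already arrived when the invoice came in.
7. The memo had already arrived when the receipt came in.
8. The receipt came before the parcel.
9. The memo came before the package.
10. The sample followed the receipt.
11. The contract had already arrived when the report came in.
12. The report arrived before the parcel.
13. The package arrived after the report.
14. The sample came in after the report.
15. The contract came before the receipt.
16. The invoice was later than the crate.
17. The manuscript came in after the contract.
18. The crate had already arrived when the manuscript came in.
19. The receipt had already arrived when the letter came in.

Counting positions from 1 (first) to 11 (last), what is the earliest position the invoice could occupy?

The contract and the crate must both come before the invoice — 2 forced predecessors.
Nothing else is forced ahead of the invoice, so its earliest slot is position 2 + 1 = 3.

3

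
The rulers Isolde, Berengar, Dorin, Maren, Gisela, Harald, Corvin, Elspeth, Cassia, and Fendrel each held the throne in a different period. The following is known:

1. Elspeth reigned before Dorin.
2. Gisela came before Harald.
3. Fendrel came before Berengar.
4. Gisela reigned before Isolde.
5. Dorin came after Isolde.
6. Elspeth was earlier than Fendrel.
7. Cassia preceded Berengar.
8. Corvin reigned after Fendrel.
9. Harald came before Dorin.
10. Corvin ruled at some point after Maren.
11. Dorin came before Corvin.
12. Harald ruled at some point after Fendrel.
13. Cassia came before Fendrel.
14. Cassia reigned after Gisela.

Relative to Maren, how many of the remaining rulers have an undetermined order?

8

Forced after Maren: Corvin.
That leaves Berengar, Cassia, Dorin, Elspeth, Fendrel, Gisela, Harald, and Isolde with no forced order relative to Maren — 8.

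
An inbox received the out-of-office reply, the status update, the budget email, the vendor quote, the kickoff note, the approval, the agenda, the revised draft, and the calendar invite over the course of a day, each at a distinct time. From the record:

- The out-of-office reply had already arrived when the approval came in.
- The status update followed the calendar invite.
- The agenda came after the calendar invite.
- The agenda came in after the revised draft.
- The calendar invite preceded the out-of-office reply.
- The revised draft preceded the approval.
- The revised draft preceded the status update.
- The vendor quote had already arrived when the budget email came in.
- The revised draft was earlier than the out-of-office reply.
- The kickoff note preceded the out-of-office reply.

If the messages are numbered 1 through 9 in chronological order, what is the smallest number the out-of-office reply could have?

4

The calendar invite, the kickoff note, and the revised draft must all come before the out-of-office reply — 3 forced predecessors.
Nothing else is forced ahead of the out-of-office reply, so its earliest slot is position 3 + 1 = 4.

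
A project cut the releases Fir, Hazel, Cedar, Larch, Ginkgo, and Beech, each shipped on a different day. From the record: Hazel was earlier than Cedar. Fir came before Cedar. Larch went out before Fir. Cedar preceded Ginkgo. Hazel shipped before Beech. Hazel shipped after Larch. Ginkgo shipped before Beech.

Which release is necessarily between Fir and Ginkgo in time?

Cedar

Tracing the constraints gives Fir → Cedar → Ginkgo, so Cedar sits after Fir and before Ginkgo.
No other release is forced both after Fir and before Ginkgo.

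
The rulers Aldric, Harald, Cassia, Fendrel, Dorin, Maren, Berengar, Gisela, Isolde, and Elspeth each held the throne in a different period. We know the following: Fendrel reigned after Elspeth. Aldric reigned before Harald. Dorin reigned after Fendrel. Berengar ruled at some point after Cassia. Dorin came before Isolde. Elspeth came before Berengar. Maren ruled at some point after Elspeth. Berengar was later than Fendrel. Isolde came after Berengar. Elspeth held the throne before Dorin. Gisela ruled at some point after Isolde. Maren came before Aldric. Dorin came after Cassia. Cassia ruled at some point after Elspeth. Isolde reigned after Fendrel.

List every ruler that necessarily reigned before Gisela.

Berengar, Cassia, Dorin, Elspeth, Fendrel, Isolde

Directly stated before Gisela: Isolde.
Berengar reaches Gisela via Berengar → Isolde → Gisela.
Cassia reaches Gisela via Cassia → Dorin → Isolde → Gisela.
Dorin reaches Gisela via Dorin → Isolde → Gisela.
Likewise Elspeth and Fendrel each reach Gisela by chaining the stated constraints.
No chain forces Aldric (or any of the others) ahead of Gisela.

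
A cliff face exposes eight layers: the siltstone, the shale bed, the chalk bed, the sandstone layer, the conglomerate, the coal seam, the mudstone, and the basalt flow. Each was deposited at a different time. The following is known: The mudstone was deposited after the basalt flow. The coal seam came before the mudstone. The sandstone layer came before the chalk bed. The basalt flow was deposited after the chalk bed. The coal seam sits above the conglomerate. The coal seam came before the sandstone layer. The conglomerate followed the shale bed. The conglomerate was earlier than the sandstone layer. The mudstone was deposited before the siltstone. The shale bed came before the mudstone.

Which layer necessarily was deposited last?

Every other layer has a chain of constraints placing it before the siltstone, so the siltstone is last.

the siltstone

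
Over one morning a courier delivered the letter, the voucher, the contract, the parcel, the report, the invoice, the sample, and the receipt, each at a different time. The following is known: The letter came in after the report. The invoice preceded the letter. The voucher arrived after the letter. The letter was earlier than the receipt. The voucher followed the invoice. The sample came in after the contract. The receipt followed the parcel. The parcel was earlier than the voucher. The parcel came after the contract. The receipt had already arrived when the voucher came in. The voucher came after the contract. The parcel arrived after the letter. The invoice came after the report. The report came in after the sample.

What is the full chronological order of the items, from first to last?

The constraints fix every adjacent pair, so only one ordering works:
the contract → the sample → the report → the invoice → the letter → the parcel → the receipt → the voucher.

the contract, the sample, the report, the invoice, the letter, the parcel, the receipt, the voucher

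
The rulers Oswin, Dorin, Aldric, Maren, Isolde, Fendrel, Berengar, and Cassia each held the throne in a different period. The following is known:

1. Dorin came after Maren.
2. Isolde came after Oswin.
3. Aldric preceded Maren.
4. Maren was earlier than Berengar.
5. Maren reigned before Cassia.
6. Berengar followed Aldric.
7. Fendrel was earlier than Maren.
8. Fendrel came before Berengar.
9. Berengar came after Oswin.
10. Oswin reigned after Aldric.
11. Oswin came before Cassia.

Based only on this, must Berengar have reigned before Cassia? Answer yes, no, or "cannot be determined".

cannot be determined

No chain of stated constraints runs from Berengar to Cassia, and none runs from Cassia to Berengar either.
So the relative order of Berengar and Cassia is not fixed by the given facts.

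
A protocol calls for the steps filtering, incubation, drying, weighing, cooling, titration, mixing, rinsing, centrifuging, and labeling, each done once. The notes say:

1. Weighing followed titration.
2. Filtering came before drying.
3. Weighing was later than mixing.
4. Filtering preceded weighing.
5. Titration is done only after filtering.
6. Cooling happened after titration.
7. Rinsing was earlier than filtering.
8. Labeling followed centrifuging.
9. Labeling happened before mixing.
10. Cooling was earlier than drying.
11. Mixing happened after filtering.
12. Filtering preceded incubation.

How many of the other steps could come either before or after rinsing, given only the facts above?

2

Forced after rinsing: cooling, drying, filtering, incubation, mixing, titration, and weighing.
That leaves centrifuging and labeling with no forced order relative to rinsing — 2.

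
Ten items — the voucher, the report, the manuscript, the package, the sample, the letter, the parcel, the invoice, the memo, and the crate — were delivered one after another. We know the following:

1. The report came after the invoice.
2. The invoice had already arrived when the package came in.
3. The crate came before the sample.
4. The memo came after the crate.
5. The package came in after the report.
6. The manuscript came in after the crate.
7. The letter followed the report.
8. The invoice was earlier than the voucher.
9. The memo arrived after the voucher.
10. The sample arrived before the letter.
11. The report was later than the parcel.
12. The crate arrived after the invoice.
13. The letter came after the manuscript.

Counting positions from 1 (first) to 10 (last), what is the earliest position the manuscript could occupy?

3

The crate and the invoice must both come before the manuscript — 2 forced predecessors.
Nothing else is forced ahead of the manuscript, so its earliest slot is position 2 + 1 = 3.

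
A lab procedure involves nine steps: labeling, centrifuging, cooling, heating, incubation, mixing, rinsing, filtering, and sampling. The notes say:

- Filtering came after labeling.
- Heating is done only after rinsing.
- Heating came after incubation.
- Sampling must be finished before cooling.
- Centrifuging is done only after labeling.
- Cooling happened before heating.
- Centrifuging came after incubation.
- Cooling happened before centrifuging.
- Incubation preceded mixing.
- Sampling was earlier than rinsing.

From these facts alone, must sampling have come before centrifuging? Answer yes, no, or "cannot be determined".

yes

Chain the constraints: sampling → cooling → centrifuging. Each link is directly stated, so sampling comes before centrifuging.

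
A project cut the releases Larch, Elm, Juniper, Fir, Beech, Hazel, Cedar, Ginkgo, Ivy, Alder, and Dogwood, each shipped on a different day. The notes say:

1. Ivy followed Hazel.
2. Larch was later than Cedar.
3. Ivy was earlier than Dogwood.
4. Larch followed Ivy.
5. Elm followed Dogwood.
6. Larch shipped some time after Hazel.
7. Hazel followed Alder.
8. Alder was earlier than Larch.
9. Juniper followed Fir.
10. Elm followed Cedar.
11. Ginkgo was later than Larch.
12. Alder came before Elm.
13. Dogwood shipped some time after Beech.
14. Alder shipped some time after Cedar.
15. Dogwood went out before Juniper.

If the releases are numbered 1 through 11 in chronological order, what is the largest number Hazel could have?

Hazel must come before Dogwood, Elm, Ginkgo, Ivy, Juniper, and Larch — 6 releases forced after it.
Everything else can be placed before Hazel in some valid order, so Hazel can sit as late as position 11 − 6 = 5.

5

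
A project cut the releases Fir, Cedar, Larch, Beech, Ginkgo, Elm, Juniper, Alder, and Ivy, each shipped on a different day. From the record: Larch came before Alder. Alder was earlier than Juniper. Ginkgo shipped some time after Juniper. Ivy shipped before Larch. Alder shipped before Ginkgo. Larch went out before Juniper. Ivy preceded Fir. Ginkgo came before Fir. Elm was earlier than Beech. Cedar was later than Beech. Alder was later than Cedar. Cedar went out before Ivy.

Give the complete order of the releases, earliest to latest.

Elm, Beech, Cedar, Ivy, Larch, Alder, Juniper, Ginkgo, Fir

The constraints fix every adjacent pair, so only one ordering works:
Elm → Beech → Cedar → Ivy → Larch → Alder → Juniper → Ginkgo → Fir.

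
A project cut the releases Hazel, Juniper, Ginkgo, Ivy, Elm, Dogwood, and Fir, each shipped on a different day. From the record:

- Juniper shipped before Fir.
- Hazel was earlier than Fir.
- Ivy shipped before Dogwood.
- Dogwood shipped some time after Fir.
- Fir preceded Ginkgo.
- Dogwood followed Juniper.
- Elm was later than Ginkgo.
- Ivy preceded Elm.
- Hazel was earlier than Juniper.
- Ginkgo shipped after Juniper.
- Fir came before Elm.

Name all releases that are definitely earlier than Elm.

Fir, Ginkgo, Hazel, Ivy, Juniper

Directly stated before Elm: Fir, Ginkgo, and Ivy.
Hazel reaches Elm via Hazel → Fir → Elm.
Juniper reaches Elm via Juniper → Ginkgo → Elm.
No chain forces Dogwood ahead of Elm.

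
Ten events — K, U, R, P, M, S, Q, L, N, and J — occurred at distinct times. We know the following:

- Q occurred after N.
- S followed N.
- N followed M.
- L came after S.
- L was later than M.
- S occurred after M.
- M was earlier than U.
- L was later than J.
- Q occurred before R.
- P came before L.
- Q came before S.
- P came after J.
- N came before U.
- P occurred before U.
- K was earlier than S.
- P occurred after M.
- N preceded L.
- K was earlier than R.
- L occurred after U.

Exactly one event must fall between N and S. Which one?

Tracing the constraints gives N → Q → S, so Q sits after N and before S.
No other event is forced both after N and before S.

Q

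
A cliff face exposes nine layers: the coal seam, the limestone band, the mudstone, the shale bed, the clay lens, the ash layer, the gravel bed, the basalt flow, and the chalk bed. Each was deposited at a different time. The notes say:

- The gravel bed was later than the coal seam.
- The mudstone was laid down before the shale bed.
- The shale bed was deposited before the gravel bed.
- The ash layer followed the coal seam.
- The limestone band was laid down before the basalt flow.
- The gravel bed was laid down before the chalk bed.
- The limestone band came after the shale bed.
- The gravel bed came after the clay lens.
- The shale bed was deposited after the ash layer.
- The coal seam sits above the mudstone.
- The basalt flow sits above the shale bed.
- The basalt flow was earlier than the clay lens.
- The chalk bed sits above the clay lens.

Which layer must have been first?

The mudstone has a chain of constraints placing it before every other layer, so the mudstone must be first.

the mudstone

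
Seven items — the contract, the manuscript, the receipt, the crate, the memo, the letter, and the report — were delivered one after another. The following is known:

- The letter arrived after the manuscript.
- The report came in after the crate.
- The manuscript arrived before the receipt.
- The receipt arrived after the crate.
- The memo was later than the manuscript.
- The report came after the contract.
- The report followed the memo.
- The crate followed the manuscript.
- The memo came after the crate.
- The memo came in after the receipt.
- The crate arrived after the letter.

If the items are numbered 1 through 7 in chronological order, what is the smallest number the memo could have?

The crate, the letter, the manuscript, and the receipt must all come before the memo — 4 forced predecessors.
Nothing else is forced ahead of the memo, so its earliest slot is position 4 + 1 = 5.

5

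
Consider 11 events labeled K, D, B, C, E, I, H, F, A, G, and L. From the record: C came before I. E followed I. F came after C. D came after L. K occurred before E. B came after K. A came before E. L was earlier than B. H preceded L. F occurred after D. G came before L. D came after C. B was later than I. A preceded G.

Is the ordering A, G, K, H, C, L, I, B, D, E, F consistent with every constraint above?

Check each stated constraint against the proposed order — e.g. K is ahead of E; A is ahead of E. Every pair is in the required order; nothing is violated.

yes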